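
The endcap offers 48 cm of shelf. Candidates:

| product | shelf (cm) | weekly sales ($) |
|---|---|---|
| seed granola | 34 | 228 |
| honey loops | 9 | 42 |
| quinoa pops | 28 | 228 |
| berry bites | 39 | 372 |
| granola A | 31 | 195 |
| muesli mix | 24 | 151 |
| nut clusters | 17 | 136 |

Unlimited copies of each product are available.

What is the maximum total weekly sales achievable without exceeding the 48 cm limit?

The ratio ordering already packs tightly: honey loops + berry bites, 48 cm, 414.

414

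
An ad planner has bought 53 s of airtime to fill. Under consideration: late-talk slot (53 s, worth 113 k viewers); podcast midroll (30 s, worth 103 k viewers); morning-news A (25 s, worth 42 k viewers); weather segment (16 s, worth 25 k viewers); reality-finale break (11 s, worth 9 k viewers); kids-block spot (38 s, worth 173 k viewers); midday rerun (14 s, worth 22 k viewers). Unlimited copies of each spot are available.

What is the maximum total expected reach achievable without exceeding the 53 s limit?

195

Density check — kids-block spot 4.55, podcast midroll 3.43, late-talk slot 2.13 are the best per s.
The ratio ordering already packs tightly: kids-block spot + midday rerun, 52 s, 195.
Every other selection either busts 53 s or fails to beat 195.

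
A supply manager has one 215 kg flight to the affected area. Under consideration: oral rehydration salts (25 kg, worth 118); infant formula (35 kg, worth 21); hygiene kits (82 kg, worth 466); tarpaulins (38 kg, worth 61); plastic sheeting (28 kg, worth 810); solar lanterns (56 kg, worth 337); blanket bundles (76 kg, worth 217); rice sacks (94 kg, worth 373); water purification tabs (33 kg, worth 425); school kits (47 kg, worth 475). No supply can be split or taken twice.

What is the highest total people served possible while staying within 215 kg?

The ratio heuristic lands on oral rehydration salts + plastic sheeting + solar lanterns + water purification tabs + school kits (2165) but leaves 26 kg idle.
The 56 kg tied up in solar lanterns is better spent on hygiene kits — total rises to 2294 (215 kg).
An exhaustive check of the 1024 subsets confirms 2294.

2294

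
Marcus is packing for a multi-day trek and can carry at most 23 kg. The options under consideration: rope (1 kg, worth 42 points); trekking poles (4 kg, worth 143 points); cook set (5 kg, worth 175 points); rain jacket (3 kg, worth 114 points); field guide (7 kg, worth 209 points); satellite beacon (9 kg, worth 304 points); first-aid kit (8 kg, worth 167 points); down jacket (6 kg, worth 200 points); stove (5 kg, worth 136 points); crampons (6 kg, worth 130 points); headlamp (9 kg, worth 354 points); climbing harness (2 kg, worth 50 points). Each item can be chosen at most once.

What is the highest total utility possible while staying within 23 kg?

Density check — rope 42.00, headlamp 39.33, rain jacket 38.00, trekking poles 35.75 are the best per kg.
Taking the top-ratio items first gives rope + trekking poles + cook set + rain jacket + headlamp for 828 (22 kg).
Dropping cook set frees 5 kg; slotting in down jacket (6 kg) lifts the total to 853 at 23 kg.
That's the maximum — no swap from here does better than 853.

853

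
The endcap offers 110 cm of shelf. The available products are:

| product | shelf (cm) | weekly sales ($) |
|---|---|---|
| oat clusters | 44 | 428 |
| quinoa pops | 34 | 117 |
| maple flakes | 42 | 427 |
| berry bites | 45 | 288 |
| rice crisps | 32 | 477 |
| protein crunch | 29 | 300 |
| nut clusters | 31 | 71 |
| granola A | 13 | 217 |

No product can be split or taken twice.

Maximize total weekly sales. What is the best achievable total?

1205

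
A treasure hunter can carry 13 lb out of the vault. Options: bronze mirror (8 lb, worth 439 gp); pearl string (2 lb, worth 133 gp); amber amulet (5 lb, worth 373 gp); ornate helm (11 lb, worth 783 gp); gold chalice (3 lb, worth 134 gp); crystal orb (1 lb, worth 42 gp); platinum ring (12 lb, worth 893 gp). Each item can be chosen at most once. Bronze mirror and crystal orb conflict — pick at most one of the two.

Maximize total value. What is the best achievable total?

935

By value per lb: amber amulet 74.60, platinum ring 74.42, ornate helm 71.18 lead.
Taking the top-ratio items first gives pearl string + amber amulet + gold chalice + crystal orb for 682 (11 lb).
The 10 lb tied up in pearl string and amber amulet and gold chalice is better spent on platinum ring — total rises to 935 (13 lb).
An exhaustive check of the 128 subsets confirms 935.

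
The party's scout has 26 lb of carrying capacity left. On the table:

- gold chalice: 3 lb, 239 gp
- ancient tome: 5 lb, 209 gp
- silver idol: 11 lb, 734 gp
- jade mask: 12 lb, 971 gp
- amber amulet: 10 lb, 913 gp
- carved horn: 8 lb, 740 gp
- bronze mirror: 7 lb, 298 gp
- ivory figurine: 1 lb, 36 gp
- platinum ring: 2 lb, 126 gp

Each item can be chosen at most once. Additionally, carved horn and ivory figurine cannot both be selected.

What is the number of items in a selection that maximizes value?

The maximum value within 26 lb is 2159.
One optimal bundle: gold chalice + jade mask + amber amulet + ivory figurine (26 lb).
Any selection reaching 2159 contains exactly 4 items.

4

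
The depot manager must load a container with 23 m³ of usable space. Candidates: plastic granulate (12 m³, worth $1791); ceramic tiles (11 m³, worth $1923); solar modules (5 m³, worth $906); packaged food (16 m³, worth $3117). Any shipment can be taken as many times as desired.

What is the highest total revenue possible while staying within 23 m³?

Solar modules + packaged food uses 21 of the 23 m³ and totals 4023.

4023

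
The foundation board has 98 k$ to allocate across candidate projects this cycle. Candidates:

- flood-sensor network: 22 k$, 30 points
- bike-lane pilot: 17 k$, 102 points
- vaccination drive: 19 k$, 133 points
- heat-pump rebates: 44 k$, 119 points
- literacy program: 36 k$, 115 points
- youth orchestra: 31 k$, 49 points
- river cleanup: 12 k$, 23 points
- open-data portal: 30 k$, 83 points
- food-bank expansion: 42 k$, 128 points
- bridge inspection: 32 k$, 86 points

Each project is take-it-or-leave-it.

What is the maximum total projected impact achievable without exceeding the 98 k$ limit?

The ratio heuristic lands on bike-lane pilot + vaccination drive + literacy program + river cleanup (373) but leaves 14 k$ idle.
The 48 k$ tied up in literacy program and river cleanup is better spent on open-data portal + bridge inspection — total rises to 404 (98 k$).
Next best is bike-lane pilot + vaccination drive + river cleanup + food-bank expansion at 386 (90 k$) — short by 18.

404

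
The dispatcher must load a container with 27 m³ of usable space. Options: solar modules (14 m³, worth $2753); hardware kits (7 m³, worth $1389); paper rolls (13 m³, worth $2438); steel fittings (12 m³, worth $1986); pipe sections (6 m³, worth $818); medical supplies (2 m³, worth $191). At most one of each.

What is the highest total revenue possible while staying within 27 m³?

5191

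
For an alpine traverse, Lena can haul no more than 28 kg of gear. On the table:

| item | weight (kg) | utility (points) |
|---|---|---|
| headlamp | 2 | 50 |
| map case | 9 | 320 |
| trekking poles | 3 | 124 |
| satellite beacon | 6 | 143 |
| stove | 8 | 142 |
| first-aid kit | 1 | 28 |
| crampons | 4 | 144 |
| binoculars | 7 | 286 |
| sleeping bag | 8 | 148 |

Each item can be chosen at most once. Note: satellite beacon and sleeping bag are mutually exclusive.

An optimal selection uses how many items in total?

6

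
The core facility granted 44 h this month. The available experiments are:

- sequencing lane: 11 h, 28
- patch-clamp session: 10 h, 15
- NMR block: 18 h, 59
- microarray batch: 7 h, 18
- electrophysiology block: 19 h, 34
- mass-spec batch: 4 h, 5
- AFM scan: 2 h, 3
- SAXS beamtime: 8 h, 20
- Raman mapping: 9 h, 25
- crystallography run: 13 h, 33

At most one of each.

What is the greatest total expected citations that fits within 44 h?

125

Ranking by ratio (expected citations/h): NMR block 3.28, Raman mapping 2.78, microarray batch 2.57, sequencing lane 2.55.
Best packing: sequencing lane + NMR block + microarray batch + SAXS beamtime — 44 h, 125 total.
NMR block + microarray batch + AFM scan + SAXS beamtime + Raman mapping (44 h) also reaches 125 — a tie, but nothing goes higher.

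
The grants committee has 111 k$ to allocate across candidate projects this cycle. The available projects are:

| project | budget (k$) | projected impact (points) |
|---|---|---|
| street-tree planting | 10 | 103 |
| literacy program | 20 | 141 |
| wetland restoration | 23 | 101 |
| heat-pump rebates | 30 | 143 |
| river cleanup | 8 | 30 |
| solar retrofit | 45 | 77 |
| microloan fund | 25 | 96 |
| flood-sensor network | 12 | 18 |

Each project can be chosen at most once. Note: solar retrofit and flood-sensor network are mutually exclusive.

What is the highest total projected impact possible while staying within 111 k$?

584

Street-tree planting + literacy program + wetland restoration + heat-pump rebates + microloan fund uses 108 of the 111 k$ and totals 584.
That's the maximum — no feasible swap from here does better than 584.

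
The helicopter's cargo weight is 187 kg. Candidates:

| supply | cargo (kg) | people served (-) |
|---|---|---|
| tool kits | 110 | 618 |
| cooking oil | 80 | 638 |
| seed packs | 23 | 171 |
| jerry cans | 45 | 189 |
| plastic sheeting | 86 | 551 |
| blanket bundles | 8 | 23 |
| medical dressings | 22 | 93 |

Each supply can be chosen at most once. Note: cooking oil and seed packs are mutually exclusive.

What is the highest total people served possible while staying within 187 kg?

1212

Ranking by ratio (people served/kg): cooking oil 7.97, seed packs 7.43, plastic sheeting 6.41, tool kits 5.62.
Cooking oil + plastic sheeting + blanket bundles uses 174 of the 187 kg and totals 1212.
The closest alternative, cooking oil + plastic sheeting, reaches only 1189.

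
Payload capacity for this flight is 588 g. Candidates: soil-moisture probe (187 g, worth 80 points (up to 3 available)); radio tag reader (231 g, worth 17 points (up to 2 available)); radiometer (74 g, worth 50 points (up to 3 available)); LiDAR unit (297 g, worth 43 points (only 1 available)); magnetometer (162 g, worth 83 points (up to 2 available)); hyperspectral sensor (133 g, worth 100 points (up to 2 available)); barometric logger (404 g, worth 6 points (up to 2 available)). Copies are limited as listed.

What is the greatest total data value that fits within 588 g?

The ratio heuristic lands on 3×radiometer + 2×hyperspectral sensor (350) but leaves 100 g idle.
Dropping radiometer frees 74 g; slotting in magnetometer (162 g) lifts the total to 383 at 576 g.
No other feasible combination exceeds 383.

383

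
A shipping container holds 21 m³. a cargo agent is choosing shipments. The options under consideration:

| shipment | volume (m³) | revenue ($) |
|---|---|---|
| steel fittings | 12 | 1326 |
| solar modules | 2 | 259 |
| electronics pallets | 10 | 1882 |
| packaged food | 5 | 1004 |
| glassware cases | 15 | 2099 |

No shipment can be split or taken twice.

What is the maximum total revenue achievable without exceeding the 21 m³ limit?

The ratio ordering already packs tightly: solar modules + electronics pallets + packaged food, 17 m³, 3145.

3145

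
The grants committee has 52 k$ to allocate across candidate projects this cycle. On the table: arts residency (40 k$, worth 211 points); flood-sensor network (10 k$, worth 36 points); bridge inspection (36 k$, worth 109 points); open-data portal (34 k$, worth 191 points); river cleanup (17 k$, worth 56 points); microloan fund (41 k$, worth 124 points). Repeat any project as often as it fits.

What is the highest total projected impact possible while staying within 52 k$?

Filling by ratio: flood-sensor network + open-data portal for 227, with 8 k$ left unused.
Dropping open-data portal frees 34 k$; slotting in arts residency (40 k$) lifts the total to 247 at 50 k$.

247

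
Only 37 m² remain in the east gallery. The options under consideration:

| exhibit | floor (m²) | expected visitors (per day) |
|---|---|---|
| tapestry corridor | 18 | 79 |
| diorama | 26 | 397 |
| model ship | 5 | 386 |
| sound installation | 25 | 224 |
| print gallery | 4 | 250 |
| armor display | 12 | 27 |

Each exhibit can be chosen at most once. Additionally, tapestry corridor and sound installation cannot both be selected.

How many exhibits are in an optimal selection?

3

Best achievable expected visitors is 1033.
For example diorama + model ship + print gallery achieves it, using 35 m².
Every optimal selection uses 3 exhibits.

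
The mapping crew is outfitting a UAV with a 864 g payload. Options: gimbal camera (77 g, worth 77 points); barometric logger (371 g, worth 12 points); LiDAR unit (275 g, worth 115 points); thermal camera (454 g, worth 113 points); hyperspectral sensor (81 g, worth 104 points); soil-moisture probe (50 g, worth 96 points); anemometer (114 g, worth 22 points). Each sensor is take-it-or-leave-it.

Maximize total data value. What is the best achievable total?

428

The ratio heuristic lands on gimbal camera + LiDAR unit + hyperspectral sensor + soil-moisture probe + anemometer (414) but leaves 267 g idle.
The 191 g tied up in gimbal camera and anemometer is better spent on thermal camera — total rises to 428 (860 g).
Nothing else within 864 g beats 428.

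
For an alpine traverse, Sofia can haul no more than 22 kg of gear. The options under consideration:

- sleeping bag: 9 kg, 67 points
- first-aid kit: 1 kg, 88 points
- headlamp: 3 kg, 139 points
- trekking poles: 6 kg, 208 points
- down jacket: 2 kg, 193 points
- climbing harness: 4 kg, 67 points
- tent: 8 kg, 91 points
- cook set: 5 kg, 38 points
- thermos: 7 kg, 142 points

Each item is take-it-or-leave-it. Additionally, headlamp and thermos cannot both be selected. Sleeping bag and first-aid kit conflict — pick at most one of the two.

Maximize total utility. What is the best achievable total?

Density check — down jacket 96.50, first-aid kit 88.00, headlamp 46.33 are the best per kg.
Best packing: first-aid kit + headlamp + trekking poles + down jacket + climbing harness + cook set — 21 kg, 733 total.
The closest alternative, first-aid kit + headlamp + trekking poles + down jacket + tent, reaches only 719.

733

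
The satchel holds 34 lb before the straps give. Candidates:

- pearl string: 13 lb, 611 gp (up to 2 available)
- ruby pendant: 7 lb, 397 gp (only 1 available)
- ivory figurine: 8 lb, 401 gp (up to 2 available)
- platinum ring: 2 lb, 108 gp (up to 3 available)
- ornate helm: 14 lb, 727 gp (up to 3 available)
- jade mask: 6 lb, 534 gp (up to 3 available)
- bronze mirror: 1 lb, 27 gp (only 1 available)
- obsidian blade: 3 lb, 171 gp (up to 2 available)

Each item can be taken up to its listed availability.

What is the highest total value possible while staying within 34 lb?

Ranking by ratio (value/lb): jade mask 89.00, obsidian blade 57.00, ruby pendant 56.71.
A density-first pass picks ruby pendant + platinum ring + 3×jade mask + bronze mirror + 2×obsidian blade — 2476 at 34 lb.
The 4 lb tied up in bronze mirror and obsidian blade is better spent on 2×platinum ring — total rises to 2494 (34 lb).
No other feasible combination exceeds 2494.

2494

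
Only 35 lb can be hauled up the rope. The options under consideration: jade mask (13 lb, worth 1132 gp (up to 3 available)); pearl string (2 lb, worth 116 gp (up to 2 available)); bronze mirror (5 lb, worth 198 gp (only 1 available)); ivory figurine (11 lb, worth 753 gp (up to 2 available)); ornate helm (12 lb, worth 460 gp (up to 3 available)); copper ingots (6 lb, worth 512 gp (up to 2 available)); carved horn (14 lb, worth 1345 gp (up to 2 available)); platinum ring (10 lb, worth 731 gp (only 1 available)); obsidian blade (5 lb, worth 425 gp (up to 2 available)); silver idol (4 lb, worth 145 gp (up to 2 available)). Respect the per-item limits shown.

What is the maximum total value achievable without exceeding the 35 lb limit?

A density-first pass picks copper ingots + 2×carved horn — 3202 at 34 lb.
Dropping copper ingots frees 6 lb; slotting in pearl string + obsidian blade (7 lb) lifts the total to 3231 at 35 lb.
No other feasible combination exceeds 3231.

3231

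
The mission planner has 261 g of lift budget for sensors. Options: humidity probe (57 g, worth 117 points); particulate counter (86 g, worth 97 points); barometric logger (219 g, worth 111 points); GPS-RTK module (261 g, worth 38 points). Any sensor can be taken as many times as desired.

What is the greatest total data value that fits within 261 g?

4×humidity probe uses 228 of the 261 g and totals 468.
Every other selection either busts 261 g or fails to beat 468.

468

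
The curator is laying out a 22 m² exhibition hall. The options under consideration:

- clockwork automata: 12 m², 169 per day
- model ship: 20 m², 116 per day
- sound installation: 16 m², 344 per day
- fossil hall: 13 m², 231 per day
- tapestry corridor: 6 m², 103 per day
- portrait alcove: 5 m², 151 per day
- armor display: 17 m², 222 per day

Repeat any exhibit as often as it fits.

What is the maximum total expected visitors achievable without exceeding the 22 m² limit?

604

Best packing: 4×portrait alcove — 20 m², 604 total.
Every other selection either busts 22 m² or fails to beat 604.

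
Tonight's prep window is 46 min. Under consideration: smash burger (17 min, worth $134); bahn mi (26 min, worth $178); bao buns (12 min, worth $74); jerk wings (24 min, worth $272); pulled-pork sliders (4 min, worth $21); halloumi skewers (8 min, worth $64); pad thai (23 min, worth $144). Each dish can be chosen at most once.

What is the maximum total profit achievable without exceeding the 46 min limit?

A density-first pass picks bao buns + jerk wings + halloumi skewers — 410 at 44 min.
The 20 min tied up in bao buns and halloumi skewers is better spent on smash burger + pulled-pork sliders — total rises to 427 (45 min).
Every other selection either busts 46 min or fails to beat 427.

427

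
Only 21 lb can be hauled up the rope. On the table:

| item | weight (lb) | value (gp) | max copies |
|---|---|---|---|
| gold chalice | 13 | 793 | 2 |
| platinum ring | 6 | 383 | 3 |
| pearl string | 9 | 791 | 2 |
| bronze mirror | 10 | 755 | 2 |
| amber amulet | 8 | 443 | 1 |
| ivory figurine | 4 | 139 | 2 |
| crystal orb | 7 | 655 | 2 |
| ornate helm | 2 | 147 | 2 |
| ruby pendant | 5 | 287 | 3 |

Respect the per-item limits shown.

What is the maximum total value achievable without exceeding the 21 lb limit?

1744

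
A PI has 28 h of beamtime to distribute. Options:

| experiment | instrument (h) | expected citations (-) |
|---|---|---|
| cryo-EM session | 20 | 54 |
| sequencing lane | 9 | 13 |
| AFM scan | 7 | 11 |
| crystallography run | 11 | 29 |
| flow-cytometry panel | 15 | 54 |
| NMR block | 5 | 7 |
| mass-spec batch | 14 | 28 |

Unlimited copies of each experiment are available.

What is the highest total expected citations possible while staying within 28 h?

Ranking by ratio (expected citations/h): flow-cytometry panel 3.60, cryo-EM session 2.70, crystallography run 2.64.
Best packing: crystallography run + flow-cytometry panel — 26 h, 83 total.

83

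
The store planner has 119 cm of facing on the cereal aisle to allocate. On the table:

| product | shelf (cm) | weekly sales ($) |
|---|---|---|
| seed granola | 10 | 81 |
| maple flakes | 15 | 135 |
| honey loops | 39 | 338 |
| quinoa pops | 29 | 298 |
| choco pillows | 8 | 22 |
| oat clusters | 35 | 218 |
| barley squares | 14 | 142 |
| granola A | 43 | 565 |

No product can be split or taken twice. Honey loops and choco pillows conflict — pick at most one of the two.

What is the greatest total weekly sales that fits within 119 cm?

1243

Seed granola + maple flakes + quinoa pops + choco pillows + barley squares + granola A uses 119 of the 119 cm and totals 1243.
The closest alternative, seed granola + maple flakes + quinoa pops + barley squares + granola A, reaches only 1221.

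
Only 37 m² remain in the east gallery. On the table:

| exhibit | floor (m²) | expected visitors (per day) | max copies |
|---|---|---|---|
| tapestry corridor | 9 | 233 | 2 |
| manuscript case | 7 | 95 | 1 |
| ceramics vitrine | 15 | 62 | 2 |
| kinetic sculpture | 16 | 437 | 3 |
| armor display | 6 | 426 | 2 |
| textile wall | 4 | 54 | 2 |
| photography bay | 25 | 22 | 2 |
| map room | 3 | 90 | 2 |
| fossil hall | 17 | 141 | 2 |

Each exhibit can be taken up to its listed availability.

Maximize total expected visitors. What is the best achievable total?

By expected visitors per m²: armor display 71.00, map room 30.00, kinetic sculpture 27.31, tapestry corridor 25.89 lead.
Taking the top-ratio exhibits first gives kinetic sculpture + 2×armor display + 2×map room for 1469 (34 m²).
Replace 2×map room with tapestry corridor: the trade gains 53 net, giving 1522 at 37 m².

1522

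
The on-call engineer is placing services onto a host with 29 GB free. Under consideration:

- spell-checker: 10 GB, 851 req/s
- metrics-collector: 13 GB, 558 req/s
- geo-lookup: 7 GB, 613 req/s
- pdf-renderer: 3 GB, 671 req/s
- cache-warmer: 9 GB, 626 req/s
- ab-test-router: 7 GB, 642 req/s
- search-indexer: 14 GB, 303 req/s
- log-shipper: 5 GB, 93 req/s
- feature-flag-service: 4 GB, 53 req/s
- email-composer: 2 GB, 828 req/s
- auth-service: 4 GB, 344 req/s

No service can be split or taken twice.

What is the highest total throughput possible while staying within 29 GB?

3605

The ratio heuristic lands on geo-lookup + pdf-renderer + ab-test-router + log-shipper + email-composer + auth-service (3191) but leaves 1 GB idle.
Dropping log-shipper and auth-service frees 9 GB; slotting in spell-checker (10 GB) lifts the total to 3605 at 29 GB.
The closest alternative, geo-lookup + pdf-renderer + cache-warmer + ab-test-router + email-composer, reaches only 3380.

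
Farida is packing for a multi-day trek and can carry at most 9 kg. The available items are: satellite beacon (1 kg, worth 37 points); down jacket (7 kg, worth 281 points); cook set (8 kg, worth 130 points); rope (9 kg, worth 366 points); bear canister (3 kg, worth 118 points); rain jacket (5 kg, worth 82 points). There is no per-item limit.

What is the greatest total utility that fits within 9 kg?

366

The ratio ordering already packs tightly: rope, 9 kg, 366.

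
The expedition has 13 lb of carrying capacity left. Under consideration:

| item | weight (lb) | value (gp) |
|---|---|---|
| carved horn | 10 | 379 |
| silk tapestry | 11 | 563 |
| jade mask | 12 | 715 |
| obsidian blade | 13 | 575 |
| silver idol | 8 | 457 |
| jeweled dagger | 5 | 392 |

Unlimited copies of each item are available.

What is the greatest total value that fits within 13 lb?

849

Density check — jeweled dagger 78.40, jade mask 59.58, silver idol 57.12 are the best per lb.
The ratio heuristic lands on 2×jeweled dagger (784) but leaves 3 lb idle.
Replace jeweled dagger with silver idol: the trade gains 65 net, giving 849 at 13 lb.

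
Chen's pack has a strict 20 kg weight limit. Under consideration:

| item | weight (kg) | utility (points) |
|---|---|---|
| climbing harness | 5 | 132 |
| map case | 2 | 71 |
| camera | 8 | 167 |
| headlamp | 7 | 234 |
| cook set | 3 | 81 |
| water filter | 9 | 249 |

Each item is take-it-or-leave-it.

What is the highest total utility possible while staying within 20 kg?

564

The ratio heuristic lands on map case + headlamp + water filter (554) but leaves 2 kg idle.
The 2 kg tied up in map case is better spent on cook set — total rises to 564 (19 kg).
The spare 1 kg is too small for any remaining item, and no exchange beats 564.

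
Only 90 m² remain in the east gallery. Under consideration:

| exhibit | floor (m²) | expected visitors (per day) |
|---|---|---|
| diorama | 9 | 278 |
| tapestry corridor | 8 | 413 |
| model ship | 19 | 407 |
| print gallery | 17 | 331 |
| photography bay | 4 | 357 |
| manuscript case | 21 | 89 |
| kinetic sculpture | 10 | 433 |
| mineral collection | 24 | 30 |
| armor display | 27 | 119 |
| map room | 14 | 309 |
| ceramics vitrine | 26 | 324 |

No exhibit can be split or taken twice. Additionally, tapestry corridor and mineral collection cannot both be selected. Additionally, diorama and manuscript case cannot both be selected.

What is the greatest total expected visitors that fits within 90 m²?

Density check — photography bay 89.25, tapestry corridor 51.62, kinetic sculpture 43.30, diorama 30.89 are the best per m².
Diorama + tapestry corridor + model ship + print gallery + photography bay + kinetic sculpture + map room uses 81 of the 90 m² and totals 2528.
Next best is diorama + tapestry corridor + model ship + photography bay + kinetic sculpture + map room + ceramics vitrine at 2521 (90 m²) — short by 7.

2528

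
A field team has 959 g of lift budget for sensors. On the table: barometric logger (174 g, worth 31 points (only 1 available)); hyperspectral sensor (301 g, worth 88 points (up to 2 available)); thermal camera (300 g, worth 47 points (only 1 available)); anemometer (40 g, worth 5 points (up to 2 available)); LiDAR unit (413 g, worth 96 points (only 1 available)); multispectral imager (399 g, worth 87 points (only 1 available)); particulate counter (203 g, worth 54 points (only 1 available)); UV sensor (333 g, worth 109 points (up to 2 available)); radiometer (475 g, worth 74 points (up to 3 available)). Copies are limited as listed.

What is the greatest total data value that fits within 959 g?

Greedy by ratio would take 2×anemometer + particulate counter + 2×UV sensor: 949 g used, total 282.
Dropping 2×anemometer and particulate counter and UV sensor frees 616 g; slotting in 2×hyperspectral sensor (602 g) lifts the total to 285 at 935 g.

285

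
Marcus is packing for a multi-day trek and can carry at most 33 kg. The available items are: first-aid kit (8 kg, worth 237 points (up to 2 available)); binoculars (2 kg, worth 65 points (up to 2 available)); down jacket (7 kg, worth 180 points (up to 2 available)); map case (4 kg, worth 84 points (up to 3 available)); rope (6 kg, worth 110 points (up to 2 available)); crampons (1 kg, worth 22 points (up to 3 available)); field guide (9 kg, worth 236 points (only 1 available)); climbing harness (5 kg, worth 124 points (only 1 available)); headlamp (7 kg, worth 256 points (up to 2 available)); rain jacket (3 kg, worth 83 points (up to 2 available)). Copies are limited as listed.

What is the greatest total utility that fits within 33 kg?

1073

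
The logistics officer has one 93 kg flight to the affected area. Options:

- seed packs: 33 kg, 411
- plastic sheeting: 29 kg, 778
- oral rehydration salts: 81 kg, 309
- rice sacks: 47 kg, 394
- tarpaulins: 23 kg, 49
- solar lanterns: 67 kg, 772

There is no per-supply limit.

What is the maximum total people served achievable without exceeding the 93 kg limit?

2334

3×plastic sheeting uses 87 of the 93 kg and totals 2334.
No other feasible combination exceeds 2334.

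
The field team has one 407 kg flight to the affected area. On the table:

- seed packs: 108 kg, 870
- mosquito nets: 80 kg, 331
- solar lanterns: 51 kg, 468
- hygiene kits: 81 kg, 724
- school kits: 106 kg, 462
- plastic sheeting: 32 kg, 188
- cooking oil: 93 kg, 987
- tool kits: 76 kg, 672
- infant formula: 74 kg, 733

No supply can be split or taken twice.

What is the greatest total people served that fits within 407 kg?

3782

Taking the top-ratio supplies first gives solar lanterns + hygiene kits + plastic sheeting + cooking oil + tool kits + infant formula for 3772 (407 kg).
The 108 kg tied up in plastic sheeting and tool kits is better spent on seed packs — total rises to 3782 (407 kg).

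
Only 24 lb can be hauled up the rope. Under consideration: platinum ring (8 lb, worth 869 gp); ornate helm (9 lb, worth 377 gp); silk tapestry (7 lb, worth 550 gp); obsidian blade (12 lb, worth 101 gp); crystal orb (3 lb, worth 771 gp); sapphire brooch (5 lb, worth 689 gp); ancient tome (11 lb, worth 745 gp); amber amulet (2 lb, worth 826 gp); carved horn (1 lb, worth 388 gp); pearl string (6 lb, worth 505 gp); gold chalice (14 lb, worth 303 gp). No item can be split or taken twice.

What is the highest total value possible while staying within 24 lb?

Ranking by ratio (value/lb): amber amulet 413.00, carved horn 388.00, crystal orb 257.00, sapphire brooch 137.80.
Filling by ratio: platinum ring + crystal orb + sapphire brooch + amber amulet + carved horn for 3543, with 5 lb left unused.
Dropping platinum ring frees 8 lb; slotting in silk tapestry + pearl string (13 lb) lifts the total to 3729 at 24 lb.
Nothing else within 24 lb beats 3729.

3729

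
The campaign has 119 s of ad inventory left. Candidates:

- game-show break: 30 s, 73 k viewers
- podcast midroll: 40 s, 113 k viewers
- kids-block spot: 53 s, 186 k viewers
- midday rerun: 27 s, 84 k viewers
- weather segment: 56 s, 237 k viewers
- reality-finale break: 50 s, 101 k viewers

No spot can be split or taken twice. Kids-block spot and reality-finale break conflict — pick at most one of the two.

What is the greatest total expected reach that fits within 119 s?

423

Ranking by ratio (expected reach/s): weather segment 4.23, kids-block spot 3.51, midday rerun 3.11, podcast midroll 2.83.
The ratio ordering already packs tightly: kids-block spot + weather segment, 109 s, 423.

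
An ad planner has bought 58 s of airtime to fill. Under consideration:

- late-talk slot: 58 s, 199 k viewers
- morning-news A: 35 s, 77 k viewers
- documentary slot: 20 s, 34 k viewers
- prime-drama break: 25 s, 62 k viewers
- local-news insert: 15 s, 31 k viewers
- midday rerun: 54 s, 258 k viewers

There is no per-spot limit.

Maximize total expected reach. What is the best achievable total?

Ranking by ratio (expected reach/s): midday rerun 4.78, late-talk slot 3.43, prime-drama break 2.48.
Taking midday rerun: 54 s used, 258 in expected reach.
That's the maximum — no swap from here does better than 258.

258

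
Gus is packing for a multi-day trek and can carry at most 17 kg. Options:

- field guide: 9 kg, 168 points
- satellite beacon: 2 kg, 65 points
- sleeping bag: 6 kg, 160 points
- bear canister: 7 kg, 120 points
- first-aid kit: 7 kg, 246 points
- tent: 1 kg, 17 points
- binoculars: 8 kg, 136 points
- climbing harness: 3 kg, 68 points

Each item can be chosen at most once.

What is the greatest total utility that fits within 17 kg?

Taking the top-ratio items first gives satellite beacon + sleeping bag + first-aid kit + tent for 488 (16 kg).
The 2 kg tied up in satellite beacon is better spent on climbing harness — total rises to 491 (17 kg).

491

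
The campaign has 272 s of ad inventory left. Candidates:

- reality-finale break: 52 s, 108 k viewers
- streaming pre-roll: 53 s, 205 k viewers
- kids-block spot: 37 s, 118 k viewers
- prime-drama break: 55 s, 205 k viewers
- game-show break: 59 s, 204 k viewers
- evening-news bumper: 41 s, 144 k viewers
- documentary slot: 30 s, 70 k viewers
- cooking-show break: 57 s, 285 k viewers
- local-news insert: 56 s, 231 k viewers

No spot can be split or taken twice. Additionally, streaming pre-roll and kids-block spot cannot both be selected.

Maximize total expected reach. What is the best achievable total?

By expected reach per s: cooking-show break 5.00, local-news insert 4.12, streaming pre-roll 3.87, prime-drama break 3.73 lead.
Best packing: streaming pre-roll + prime-drama break + evening-news bumper + cooking-show break + local-news insert — 262 s, 1070 total.
The closest alternative, streaming pre-roll + game-show break + evening-news bumper + cooking-show break + local-news insert, reaches only 1069.

1070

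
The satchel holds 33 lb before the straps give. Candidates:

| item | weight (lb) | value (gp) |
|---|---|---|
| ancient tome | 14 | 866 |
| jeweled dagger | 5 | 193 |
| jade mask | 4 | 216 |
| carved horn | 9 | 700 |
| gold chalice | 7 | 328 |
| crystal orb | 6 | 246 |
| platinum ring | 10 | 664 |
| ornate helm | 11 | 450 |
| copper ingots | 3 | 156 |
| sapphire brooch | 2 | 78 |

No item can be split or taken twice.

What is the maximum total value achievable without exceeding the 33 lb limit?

2230

The ratio ordering already packs tightly: ancient tome + carved horn + platinum ring, 33 lb, 2230.
Runner-up jade mask + carved horn + gold chalice + platinum ring + copper ingots tops out at 2064.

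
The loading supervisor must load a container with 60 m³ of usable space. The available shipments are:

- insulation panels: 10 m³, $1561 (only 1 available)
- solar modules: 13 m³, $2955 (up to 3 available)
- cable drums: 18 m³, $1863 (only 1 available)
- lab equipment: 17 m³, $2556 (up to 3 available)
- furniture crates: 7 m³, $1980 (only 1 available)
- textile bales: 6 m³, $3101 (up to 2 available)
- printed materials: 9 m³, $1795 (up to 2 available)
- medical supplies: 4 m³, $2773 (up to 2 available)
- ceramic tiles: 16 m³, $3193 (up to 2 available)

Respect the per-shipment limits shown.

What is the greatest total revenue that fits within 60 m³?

20613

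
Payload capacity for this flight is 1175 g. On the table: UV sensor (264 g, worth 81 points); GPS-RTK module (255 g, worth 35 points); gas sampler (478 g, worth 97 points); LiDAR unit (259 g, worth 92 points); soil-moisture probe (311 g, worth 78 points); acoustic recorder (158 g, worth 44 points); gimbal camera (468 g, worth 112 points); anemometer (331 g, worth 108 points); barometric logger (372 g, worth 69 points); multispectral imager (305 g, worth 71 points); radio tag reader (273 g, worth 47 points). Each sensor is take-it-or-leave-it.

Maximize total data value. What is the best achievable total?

Greedy by ratio would take UV sensor + LiDAR unit + acoustic recorder + anemometer: 1012 g used, total 325.
Dropping acoustic recorder frees 158 g; slotting in soil-moisture probe (311 g) lifts the total to 359 at 1165 g.
Runner-up UV sensor + LiDAR unit + anemometer + multispectral imager tops out at 352.

359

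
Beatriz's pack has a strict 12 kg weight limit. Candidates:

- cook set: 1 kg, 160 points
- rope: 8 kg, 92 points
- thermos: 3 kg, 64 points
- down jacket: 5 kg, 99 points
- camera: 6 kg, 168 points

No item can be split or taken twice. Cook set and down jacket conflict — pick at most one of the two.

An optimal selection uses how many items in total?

The maximum utility within 12 kg is 392.
For example cook set + thermos + camera achieves it, using 10 kg.
Any selection reaching 392 contains exactly 3 items.

3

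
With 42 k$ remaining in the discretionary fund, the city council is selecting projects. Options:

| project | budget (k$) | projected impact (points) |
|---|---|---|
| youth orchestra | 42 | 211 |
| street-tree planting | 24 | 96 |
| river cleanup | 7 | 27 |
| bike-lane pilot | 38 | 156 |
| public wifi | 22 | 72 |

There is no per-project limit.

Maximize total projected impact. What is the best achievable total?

211

Youth orchestra uses 42 of the 42 k$ and totals 211.
That's the maximum — no swap from here does better than 211.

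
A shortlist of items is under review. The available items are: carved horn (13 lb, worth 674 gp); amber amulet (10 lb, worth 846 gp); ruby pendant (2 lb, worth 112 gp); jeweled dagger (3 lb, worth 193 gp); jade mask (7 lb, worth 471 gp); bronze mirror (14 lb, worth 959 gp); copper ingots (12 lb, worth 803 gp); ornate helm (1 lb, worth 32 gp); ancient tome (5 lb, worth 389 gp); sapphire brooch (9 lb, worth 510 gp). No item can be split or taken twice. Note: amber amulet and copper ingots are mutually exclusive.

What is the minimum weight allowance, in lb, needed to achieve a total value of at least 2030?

28

Look for the lowest-weight combination reaching 2030.
Taking amber amulet + jeweled dagger + bronze mirror + ornate helm gives 2030 (≥ 2030) for 28 lb.
No combination under 28 lb hits 2030.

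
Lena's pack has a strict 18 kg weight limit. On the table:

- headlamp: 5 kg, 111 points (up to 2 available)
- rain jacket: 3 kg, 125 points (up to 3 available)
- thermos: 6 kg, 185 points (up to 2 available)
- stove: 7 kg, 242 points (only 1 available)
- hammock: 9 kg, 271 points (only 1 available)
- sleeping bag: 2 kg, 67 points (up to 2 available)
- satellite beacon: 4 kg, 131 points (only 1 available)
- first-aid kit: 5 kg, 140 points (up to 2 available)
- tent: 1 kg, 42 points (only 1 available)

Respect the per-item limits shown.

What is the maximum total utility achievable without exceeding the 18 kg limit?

684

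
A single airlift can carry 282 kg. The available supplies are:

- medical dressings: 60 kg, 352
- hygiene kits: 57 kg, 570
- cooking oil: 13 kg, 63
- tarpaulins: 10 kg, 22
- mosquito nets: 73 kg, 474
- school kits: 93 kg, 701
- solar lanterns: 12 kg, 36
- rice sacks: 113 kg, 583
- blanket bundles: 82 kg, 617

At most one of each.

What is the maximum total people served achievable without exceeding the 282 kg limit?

Taking the top-ratio supplies first gives hygiene kits + cooking oil + tarpaulins + school kits + solar lanterns + blanket bundles for 2009 (267 kg).
But medical dressings + hygiene kits + tarpaulins + mosquito nets + blanket bundles fits in 282 kg and reaches 2035.

2035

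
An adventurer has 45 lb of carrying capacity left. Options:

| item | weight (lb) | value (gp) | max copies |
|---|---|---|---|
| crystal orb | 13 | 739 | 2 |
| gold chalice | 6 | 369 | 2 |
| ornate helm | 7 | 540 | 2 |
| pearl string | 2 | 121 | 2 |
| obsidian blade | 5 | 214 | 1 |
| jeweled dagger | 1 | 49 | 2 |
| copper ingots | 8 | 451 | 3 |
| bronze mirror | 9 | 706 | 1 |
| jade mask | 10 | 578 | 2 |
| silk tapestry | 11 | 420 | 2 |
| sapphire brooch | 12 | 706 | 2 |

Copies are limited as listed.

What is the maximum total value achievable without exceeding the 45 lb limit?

3103

A density-first pass picks 2×gold chalice + 2×ornate helm + 2×pearl string + 2×jeweled dagger + bronze mirror — 2864 at 41 lb.
Replace gold chalice and 2×jeweled dagger with sapphire brooch: the trade gains 239 net, giving 3103 at 45 lb.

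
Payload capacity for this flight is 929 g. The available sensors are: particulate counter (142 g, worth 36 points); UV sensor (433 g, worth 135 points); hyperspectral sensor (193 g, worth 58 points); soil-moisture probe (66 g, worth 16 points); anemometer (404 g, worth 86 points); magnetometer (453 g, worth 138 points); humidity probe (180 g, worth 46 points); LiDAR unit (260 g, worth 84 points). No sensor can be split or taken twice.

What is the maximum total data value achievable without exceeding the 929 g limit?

280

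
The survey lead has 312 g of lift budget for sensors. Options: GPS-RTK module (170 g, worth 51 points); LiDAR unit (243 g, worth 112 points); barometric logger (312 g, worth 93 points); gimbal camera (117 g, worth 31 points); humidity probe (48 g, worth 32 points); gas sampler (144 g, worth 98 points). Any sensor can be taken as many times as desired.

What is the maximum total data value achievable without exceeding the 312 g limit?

Ranking by ratio (data value/g): gas sampler 0.68, humidity probe 0.67, LiDAR unit 0.46.
Taking 2×gas sampler: 288 g used, 196 in data value.
No other feasible combination exceeds 196.

196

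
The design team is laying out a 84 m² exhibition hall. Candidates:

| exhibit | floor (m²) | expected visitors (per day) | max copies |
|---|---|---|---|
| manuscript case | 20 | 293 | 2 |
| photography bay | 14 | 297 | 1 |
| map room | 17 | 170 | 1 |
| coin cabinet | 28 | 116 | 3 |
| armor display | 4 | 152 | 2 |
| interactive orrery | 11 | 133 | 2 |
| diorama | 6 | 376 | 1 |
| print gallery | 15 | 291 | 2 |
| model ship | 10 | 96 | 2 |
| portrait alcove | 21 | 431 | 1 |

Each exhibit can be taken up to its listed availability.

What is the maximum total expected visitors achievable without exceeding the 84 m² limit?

1992

Taking the top-ratio exhibits first gives photography bay + 2×armor display + diorama + 2×print gallery + portrait alcove for 1990 (79 m²).
Replace print gallery with manuscript case: the trade gains 2 net, giving 1992 at 84 m².
Every other selection either busts 84 m² or exceeds an availability limit or fails to beat 1992.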